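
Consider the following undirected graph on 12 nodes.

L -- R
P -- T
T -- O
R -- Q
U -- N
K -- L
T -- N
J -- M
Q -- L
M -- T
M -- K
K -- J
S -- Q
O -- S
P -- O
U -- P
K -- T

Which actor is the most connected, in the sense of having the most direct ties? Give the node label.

T

Degrees — J:2, K:4, L:3, M:3, N:2, O:3, P:3, Q:3, R:2, S:2, T:5, U:2.
The maximum is 5, attained only by T.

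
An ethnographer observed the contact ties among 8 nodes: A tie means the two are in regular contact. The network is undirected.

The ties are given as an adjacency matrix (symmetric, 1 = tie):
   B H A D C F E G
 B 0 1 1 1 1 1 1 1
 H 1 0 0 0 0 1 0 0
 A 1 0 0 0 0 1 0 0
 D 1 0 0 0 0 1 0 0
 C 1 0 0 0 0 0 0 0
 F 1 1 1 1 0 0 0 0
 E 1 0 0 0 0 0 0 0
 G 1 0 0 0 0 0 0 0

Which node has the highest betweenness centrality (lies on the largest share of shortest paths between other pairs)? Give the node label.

Unnormalized betweenness of each node: A:0, B:33/2, C:0, D:0, E:0, F:3/2, G:0, H:0.
B has the largest value, 33/2, making it the main broker — the node through which the most shortest paths run.

B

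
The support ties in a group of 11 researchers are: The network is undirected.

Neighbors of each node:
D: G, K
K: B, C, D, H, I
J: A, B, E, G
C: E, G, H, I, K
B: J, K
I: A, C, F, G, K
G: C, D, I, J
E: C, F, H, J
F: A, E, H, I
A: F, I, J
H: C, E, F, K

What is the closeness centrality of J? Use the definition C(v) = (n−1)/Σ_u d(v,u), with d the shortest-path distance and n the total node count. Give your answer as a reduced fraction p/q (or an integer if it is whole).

Distances from J: A:1, B:1, C:2, D:2, E:1, F:2, G:1, H:2, I:2, K:2. Sum = 16.
n = 11, so closeness = 10/16 = 5/8.

5/8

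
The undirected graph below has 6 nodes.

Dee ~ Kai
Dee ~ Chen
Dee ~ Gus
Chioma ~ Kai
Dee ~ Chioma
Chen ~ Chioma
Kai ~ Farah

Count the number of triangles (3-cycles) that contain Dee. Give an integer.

2

Dee's neighbors: Chen, Chioma, Gus, and Kai.
Neighbor pairs that are themselves tied: Dee–Chen–Chioma; Dee–Chioma–Kai. Each forms one triangle with Dee, for 2 in total.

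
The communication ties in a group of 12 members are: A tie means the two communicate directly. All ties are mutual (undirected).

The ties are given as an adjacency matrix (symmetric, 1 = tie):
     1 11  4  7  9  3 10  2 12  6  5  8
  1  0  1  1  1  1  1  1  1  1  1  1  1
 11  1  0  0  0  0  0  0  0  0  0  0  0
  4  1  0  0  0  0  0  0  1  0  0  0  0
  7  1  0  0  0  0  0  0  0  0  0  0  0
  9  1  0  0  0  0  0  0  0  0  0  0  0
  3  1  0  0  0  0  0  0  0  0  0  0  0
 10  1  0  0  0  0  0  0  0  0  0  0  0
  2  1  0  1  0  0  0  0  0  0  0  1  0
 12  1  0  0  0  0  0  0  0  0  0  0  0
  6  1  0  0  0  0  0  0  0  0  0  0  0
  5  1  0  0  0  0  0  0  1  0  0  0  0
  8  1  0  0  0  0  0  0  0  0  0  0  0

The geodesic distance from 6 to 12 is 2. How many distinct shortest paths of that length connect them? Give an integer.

1

The shortest distance is 2, and the only length-2 path is 6–1–12. So there is exactly 1 shortest path.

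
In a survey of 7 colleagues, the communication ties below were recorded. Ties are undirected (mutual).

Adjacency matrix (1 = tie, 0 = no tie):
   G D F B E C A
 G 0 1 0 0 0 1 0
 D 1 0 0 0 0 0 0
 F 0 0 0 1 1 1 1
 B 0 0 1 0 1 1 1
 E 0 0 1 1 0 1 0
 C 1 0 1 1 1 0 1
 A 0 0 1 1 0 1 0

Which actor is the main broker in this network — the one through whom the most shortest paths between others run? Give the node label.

C

Unnormalized betweenness of each node: A:0, B:1/3, C:25/3, D:0, E:0, F:1/3, G:5.
C has the largest value, 25/3, making it the main broker — the node through which the most shortest paths run.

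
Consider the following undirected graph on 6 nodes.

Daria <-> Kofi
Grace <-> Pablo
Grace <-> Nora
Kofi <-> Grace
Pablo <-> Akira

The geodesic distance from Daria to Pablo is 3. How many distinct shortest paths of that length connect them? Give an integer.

1

The shortest distance is 3, and the only length-3 path is Daria–Kofi–Grace–Pablo. So there is exactly 1 shortest path.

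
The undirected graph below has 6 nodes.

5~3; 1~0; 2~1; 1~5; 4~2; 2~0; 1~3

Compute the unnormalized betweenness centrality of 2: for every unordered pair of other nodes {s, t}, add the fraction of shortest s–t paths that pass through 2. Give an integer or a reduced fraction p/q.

Pairs whose geodesics pass through 2 — 5–4: 1; 3–4: 1; 1–4: 1; 4–0: 1.
All other pairs contribute 0.
Summing the contributions gives betweenness(2) = 4.

4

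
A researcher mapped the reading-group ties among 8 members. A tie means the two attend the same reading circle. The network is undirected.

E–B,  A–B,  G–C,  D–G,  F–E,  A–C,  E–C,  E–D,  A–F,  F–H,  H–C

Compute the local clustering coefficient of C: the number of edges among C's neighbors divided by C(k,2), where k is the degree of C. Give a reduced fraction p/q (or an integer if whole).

C's neighbors: A, E, G, and H (k = 4).
Possible neighbor pairs: C(4,2) = 6. Edges among them: none → e = 0.
Clustering(C) = 0/6 = 0.

0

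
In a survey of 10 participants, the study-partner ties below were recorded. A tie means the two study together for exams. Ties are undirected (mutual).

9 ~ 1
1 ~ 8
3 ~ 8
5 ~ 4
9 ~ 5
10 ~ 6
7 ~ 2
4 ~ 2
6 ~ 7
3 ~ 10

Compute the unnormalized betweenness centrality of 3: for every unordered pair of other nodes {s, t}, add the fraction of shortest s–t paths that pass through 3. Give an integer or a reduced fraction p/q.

Pairs whose geodesics pass through 3 — 6–9: 1/2; 6–1: 1; 6–8: 1; 7–1: 1/2; 7–8: 1; 2–8: 1/2; 5–10: 1/2; 9–10: 1; 1–10: 1; 8–10: 1.
All other pairs contribute 0.
Summing the contributions gives betweenness(3) = 8.

8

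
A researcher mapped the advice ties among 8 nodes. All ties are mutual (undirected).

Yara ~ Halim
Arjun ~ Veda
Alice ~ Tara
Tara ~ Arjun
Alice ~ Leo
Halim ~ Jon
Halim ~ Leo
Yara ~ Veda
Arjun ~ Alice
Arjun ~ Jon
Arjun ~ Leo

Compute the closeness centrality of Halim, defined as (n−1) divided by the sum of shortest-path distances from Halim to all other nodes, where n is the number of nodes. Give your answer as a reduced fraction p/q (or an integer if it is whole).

7/12

Distances from Halim: Alice:2, Arjun:2, Jon:1, Leo:1, Tara:3, Veda:2, Yara:1. Sum = 12.
n = 8, so closeness = 7/12.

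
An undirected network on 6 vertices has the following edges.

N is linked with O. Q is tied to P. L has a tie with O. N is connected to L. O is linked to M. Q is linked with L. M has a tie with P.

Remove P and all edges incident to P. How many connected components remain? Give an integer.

P's neighbors (M and Q) remain reachable from one another through other ties, so the rest of the network stays in one piece.

1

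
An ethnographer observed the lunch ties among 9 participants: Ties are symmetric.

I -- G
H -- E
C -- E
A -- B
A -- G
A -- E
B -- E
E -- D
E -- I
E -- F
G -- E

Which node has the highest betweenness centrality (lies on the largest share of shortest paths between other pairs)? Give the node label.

Unnormalized betweenness of each node: A:1/2, B:0, C:0, D:0, E:24, F:0, G:1/2, H:0, I:0.
E has the largest value, 24, making it the main broker — the node through which the most shortest paths run.

E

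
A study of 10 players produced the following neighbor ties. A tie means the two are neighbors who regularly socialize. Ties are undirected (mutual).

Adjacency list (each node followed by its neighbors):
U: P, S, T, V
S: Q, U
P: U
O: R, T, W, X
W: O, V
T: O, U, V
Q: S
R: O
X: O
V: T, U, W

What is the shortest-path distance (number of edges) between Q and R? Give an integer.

5

One shortest route is Q – S – U – T – O – R, which uses 5 edges, and at distance 4 from Q we only reach {O, W}, which does not include R. So d(Q,R) = 5.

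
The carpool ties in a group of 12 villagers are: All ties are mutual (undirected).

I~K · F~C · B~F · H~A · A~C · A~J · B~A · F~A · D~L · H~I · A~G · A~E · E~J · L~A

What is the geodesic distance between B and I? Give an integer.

3

One shortest route is B – A – H – I, which uses 3 edges, and at distance 2 from B we only reach {C, E, G, H, J, L}, which does not include I. So d(B,I) = 3.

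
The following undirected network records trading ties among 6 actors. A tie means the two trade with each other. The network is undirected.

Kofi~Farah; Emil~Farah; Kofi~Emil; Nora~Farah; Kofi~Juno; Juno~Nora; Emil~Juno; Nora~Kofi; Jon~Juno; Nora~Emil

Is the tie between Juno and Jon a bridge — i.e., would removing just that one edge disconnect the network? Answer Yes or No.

Yes

Without the Juno–Jon edge there is no alternate route between Juno and Jon, so the network disconnects. It is a bridge.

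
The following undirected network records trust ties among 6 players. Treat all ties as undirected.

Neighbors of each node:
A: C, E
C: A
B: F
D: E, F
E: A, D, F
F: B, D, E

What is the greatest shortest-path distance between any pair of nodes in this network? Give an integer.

Eccentricity of each node (its greatest distance to any other): A:3, B:4, C:4, D:3, E:2, F:3.
The maximum eccentricity is 4, realized for instance by the pair C–B via C – A – E – F – B. So the diameter is 4.

4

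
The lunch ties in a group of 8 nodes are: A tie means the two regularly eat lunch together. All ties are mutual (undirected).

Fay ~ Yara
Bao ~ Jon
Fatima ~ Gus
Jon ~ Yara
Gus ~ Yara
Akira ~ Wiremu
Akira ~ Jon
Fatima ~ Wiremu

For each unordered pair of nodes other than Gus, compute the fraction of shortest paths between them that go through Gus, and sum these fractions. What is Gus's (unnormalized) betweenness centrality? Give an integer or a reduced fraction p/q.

Pairs whose geodesics pass through Gus — Fatima–Fay: 1; Fatima–Yara: 1; Fatima–Bao: 1/2; Fatima–Jon: 1/2; Fay–Wiremu: 1/2; Yara–Wiremu: 1/2.
All other pairs contribute 0.
Summing the contributions gives betweenness(Gus) = 4.

4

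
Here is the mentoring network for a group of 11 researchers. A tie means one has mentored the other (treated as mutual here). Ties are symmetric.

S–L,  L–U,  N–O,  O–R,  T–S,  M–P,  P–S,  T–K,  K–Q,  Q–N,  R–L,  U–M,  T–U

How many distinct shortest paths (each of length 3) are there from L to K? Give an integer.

2

The shortest distance is 3. The length-3 paths are: L–S–T–K; L–U–T–K.
That gives 2 distinct shortest paths.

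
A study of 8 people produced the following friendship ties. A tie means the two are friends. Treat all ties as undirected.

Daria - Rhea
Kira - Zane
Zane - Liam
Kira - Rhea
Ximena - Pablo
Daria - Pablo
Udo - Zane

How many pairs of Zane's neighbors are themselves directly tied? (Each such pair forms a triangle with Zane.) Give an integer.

0

Zane's neighbors are Kira, Liam, and Udo, but none of them are tied to each other, so no triangle contains Zane.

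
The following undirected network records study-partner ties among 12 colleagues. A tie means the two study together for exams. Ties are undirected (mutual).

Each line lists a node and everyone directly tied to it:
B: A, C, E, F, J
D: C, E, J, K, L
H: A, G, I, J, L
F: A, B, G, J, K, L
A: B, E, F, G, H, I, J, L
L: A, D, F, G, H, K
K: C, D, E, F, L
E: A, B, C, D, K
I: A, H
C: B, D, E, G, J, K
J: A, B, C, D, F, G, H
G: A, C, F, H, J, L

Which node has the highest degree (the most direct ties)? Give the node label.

Degrees — A:8, B:5, C:6, D:5, E:5, F:6, G:6, H:5, I:2, J:7, K:5, L:6.
The maximum is 8, attained only by A.

A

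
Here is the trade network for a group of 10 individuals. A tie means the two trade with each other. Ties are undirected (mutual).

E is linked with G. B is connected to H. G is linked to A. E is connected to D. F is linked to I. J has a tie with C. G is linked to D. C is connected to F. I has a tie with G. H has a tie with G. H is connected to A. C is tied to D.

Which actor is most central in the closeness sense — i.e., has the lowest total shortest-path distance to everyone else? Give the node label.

G

Farness (sum of distances to all others) for each node — A:20, B:27, C:19, D:16, E:19, F:21, G:14, H:19, I:18, J:27.
The smallest farness is 14, for G, so G has the highest closeness.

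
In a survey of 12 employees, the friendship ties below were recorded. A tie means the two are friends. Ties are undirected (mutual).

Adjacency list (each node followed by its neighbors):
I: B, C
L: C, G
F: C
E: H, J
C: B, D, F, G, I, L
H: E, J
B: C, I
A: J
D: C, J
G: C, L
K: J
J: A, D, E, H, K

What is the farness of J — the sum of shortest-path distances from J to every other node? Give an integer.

Distances from J: A:1, B:3, C:2, D:1, E:1, F:3, G:3, H:1, I:3, K:1, L:3.
Sum = 1 + 3 + 2 + 1 + 1 + 3 + 3 + 1 + 3 + 1 + 3 = 22.

22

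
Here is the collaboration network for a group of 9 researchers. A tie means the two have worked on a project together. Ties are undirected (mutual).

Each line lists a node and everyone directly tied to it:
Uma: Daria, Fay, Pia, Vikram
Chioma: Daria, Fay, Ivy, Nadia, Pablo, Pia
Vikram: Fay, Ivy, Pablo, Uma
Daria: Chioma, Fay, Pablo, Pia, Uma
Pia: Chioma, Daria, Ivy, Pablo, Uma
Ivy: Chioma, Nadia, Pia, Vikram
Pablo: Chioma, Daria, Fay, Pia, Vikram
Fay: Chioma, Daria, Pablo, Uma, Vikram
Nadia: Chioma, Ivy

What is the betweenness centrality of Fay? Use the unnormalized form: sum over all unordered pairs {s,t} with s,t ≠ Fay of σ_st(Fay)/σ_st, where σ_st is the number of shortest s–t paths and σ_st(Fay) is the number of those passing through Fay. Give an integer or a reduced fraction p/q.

Pairs whose geodesics pass through Fay — Chioma–Uma: 1/3; Chioma–Vikram: 1/3; Daria–Vikram: 1/3; Pablo–Uma: 1/4; Nadia–Uma: 1/5.
All other pairs contribute 0.
Summing the contributions gives betweenness(Fay) = 29/20.

29/20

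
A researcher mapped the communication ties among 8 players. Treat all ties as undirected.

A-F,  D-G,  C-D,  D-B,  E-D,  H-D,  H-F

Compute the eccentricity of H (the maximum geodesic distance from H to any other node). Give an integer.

Distances from H: A:2, B:2, C:2, D:1, E:2, F:1, G:2.
The largest is 2 (to A, E, B, G, and C), so the eccentricity of H is 2.

2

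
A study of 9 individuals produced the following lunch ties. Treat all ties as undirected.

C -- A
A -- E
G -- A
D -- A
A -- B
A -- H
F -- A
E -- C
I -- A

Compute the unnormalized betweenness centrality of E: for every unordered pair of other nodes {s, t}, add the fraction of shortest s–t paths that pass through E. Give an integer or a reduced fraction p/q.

0

No shortest path between any pair of other nodes passes through E.
Summing the contributions gives betweenness(E) = 0.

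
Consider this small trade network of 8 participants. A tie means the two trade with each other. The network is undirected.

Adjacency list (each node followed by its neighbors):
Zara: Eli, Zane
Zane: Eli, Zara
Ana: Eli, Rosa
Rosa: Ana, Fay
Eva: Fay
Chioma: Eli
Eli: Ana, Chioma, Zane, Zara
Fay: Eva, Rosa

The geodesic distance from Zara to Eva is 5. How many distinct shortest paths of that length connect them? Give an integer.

The shortest distance is 5, and the only length-5 path is Zara–Eli–Ana–Rosa–Fay–Eva. So there is exactly 1 shortest path.

1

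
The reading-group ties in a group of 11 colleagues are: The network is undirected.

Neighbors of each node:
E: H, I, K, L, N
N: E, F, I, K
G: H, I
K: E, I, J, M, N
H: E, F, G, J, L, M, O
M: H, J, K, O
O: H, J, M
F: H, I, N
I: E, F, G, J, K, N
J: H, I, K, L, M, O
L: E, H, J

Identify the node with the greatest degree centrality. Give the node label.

H

Degrees — E:5, F:3, G:2, H:7, I:6, J:6, K:5, L:3, M:4, N:4, O:3.
The maximum is 7, attained only by H.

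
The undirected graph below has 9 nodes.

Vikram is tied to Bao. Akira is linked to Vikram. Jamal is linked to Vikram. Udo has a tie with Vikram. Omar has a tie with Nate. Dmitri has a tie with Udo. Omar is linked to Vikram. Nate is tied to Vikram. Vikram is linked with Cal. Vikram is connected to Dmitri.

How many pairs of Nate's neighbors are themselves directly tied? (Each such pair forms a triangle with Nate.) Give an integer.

Nate's neighbors: Omar and Vikram.
Neighbor pairs that are themselves tied: Nate–Omar–Vikram. Each forms one triangle with Nate, for 1 in total.

1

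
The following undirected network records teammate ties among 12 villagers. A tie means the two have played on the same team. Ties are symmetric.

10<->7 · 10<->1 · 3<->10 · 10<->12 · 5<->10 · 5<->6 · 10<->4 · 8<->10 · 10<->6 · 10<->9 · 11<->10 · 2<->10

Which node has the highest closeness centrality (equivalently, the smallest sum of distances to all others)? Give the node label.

Farness (sum of distances to all others) for each node — 1:21, 2:21, 3:21, 4:21, 5:20, 6:20, 7:21, 8:21, 9:21, 10:11, 11:21, 12:21.
The smallest farness is 11, for 10, so 10 has the highest closeness.

10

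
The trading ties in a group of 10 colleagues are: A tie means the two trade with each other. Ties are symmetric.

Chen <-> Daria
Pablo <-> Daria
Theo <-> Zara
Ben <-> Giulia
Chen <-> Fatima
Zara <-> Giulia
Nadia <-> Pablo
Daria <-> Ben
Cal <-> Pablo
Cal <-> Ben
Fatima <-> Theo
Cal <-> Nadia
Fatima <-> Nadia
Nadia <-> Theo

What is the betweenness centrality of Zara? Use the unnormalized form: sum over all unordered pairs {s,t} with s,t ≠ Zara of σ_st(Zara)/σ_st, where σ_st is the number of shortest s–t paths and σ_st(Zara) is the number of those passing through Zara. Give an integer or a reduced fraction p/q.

Pairs whose geodesics pass through Zara — Giulia–Nadia: 1/2; Giulia–Fatima: 1; Giulia–Theo: 1; Ben–Theo: 1/2.
All other pairs contribute 0.
Summing the contributions gives betweenness(Zara) = 3.

3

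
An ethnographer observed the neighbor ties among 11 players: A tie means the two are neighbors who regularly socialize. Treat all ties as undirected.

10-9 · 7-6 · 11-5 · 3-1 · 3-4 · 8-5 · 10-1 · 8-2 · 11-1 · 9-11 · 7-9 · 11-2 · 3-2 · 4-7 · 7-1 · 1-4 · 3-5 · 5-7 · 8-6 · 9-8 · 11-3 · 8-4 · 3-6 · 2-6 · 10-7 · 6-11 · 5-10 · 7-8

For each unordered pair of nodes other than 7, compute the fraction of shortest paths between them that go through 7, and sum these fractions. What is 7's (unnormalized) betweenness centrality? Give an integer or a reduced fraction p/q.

197/36

Pairs whose geodesics pass through 7 — 10–8: 1/3; 10–4: 1/2; 10–6: 1; 10–2: 2/9; 8–1: 1/2; 4–5: 1/3; 4–9: 1/2; 4–6: 1/3; 5–9: 1/4; 5–6: 1/4; 5–1: 1/4; 9–6: 1/3; 9–1: 1/3; 6–1: 1/3.
All other pairs contribute 0.
Summing the contributions gives betweenness(7) = 197/36.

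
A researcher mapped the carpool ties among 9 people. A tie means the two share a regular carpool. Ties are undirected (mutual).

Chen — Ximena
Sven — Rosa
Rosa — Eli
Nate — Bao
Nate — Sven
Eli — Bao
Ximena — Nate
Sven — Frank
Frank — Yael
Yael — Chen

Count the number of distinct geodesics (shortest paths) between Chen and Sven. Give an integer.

2

The shortest distance is 3. The length-3 paths are: Chen–Yael–Frank–Sven; Chen–Ximena–Nate–Sven.
That gives 2 distinct shortest paths.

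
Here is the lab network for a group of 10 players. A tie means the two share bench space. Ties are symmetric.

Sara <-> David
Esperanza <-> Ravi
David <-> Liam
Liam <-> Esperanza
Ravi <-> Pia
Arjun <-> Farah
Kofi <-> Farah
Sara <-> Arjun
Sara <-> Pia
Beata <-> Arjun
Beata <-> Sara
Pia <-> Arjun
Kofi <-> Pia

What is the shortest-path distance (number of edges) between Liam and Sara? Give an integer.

One shortest route is Liam – David – Sara, which uses 2 edges, and Liam and Sara are not directly tied, so nothing shorter exists. So d(Liam,Sara) = 2.

2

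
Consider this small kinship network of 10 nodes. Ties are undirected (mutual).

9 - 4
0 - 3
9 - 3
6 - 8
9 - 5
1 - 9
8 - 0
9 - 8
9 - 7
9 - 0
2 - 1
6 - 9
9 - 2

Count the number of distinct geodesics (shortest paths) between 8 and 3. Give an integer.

2

The shortest distance is 2. The length-2 paths are: 8–9–3; 8–0–3.
That gives 2 distinct shortest paths.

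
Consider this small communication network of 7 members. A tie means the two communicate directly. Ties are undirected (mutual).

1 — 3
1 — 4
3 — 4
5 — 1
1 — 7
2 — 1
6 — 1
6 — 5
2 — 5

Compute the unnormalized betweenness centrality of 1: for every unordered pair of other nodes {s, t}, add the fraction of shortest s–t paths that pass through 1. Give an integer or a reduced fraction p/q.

23/2

Pairs whose geodesics pass through 1 — 4–5: 1; 4–2: 1; 4–6: 1; 4–7: 1; 5–7: 1; 5–3: 1; 2–6: 1/2; 2–7: 1; 2–3: 1; 6–7: 1; 6–3: 1; 7–3: 1.
All other pairs contribute 0.
Summing the contributions gives betweenness(1) = 23/2.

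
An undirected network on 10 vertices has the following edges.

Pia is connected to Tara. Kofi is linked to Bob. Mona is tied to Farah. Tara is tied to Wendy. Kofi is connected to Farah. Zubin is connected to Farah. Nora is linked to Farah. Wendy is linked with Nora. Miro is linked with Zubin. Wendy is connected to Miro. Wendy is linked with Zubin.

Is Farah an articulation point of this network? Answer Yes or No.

Yes

Removing Farah leaves {Mona} with no path to {Bob and Kofi}, so the network splits into 3 components. Farah is a cut vertex.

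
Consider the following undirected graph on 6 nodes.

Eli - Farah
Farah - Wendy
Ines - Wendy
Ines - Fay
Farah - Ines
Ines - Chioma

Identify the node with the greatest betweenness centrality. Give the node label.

Unnormalized betweenness of each node: Chioma:0, Eli:0, Farah:4, Fay:0, Ines:7, Wendy:0.
Ines has the largest value, 7, making it the main broker — the node through which the most shortest paths run.

Ines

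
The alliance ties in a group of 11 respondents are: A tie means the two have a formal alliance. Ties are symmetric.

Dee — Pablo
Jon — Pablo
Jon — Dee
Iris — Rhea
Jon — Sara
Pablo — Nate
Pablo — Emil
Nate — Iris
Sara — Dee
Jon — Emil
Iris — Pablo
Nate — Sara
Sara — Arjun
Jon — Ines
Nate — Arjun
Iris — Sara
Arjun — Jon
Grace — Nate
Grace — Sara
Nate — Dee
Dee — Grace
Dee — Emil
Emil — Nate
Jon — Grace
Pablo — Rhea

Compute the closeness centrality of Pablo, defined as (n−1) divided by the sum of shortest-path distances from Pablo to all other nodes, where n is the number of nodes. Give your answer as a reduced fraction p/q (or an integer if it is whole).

5/7

Distances from Pablo: Arjun:2, Dee:1, Emil:1, Grace:2, Ines:2, Iris:1, Jon:1, Nate:1, Rhea:1, Sara:2. Sum = 14.
n = 11, so closeness = 10/14 = 5/7.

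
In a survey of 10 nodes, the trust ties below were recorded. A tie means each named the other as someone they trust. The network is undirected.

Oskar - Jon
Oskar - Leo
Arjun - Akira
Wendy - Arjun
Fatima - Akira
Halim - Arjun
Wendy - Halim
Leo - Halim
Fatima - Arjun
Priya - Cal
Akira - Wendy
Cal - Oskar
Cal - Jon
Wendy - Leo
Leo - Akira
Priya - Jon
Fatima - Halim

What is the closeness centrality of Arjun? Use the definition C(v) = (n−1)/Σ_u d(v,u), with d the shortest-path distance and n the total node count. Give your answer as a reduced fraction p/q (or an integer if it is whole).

9/22

Distances from Arjun: Akira:1, Cal:4, Fatima:1, Halim:1, Jon:4, Leo:2, Oskar:3, Priya:5, Wendy:1. Sum = 22.
n = 10, so closeness = 9/22.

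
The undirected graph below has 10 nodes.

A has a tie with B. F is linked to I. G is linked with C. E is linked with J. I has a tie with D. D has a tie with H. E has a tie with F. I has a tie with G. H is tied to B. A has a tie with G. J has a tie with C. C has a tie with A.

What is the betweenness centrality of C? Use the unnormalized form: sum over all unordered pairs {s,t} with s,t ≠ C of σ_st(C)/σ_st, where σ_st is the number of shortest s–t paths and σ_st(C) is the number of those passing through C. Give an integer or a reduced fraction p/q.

Pairs whose geodesics pass through C — H–J: 1; B–J: 1; B–E: 1; A–J: 1; A–E: 1; G–J: 1; G–E: 1/2; J–I: 1/2; J–D: 1/2.
All other pairs contribute 0.
Summing the contributions gives betweenness(C) = 15/2.

15/2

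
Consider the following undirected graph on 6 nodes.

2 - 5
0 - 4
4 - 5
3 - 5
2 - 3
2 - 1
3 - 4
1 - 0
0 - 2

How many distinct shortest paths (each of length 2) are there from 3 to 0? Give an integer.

The shortest distance is 2. The length-2 paths are: 3–4–0; 3–2–0.
That gives 2 distinct shortest paths.

2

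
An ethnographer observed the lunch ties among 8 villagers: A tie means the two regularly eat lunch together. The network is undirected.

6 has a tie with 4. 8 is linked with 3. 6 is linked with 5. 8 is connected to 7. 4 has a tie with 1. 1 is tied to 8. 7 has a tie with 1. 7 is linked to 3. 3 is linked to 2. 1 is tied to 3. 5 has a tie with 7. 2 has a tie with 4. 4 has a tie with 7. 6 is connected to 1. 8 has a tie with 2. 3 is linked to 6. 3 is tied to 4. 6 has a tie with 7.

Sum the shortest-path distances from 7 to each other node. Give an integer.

8

Distances from 7: 1:1, 2:2, 3:1, 4:1, 5:1, 6:1, 8:1.
Sum = 1 + 2 + 1 + 1 + 1 + 1 + 1 = 8.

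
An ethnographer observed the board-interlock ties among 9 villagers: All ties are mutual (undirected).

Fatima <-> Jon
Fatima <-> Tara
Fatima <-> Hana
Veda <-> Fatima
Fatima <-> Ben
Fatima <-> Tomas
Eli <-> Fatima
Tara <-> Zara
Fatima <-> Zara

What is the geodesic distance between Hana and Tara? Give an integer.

One shortest route is Hana – Fatima – Tara, which uses 2 edges, and Hana and Tara are not directly tied, so nothing shorter exists. So d(Hana,Tara) = 2.

2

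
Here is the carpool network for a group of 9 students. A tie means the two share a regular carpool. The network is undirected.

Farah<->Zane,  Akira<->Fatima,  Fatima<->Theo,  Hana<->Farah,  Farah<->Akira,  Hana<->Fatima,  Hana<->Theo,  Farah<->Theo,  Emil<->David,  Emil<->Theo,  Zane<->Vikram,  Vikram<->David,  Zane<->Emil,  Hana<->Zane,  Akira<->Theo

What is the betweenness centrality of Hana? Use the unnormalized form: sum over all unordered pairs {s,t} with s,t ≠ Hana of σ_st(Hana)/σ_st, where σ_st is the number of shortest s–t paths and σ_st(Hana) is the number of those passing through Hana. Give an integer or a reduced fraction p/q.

Pairs whose geodesics pass through Hana — Farah–Fatima: 1/3; Zane–Fatima: 1; Zane–Theo: 1/3; Vikram–Fatima: 1; Vikram–Theo: 1/4.
All other pairs contribute 0.
Summing the contributions gives betweenness(Hana) = 35/12.

35/12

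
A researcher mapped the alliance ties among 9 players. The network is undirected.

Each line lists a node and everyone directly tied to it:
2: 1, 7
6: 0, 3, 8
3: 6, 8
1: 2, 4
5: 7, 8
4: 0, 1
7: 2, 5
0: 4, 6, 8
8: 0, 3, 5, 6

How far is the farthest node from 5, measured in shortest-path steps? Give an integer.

Distances from 5: 0:2, 1:3, 2:2, 3:2, 4:3, 6:2, 7:1, 8:1.
The largest is 3 (to 1 and 4), so the eccentricity of 5 is 3.

3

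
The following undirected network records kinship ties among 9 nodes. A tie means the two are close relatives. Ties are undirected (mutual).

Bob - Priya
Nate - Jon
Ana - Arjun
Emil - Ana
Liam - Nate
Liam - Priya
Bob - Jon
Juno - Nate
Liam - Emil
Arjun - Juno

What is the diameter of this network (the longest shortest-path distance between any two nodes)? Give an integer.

Eccentricity of each node (its greatest distance to any other): Ana:4, Arjun:4, Bob:4, Emil:3, Jon:4, Juno:3, Liam:3, Nate:3, Priya:4.
The maximum eccentricity is 4, realized for instance by the pair Bob–Ana via Bob – Priya – Liam – Emil – Ana. So the diameter is 4.

4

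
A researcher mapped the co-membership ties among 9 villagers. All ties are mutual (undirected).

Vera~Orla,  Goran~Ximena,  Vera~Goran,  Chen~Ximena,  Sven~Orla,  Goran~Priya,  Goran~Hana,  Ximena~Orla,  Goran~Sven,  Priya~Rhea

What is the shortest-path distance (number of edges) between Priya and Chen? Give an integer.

3

One shortest route is Priya – Goran – Ximena – Chen, which uses 3 edges, and at distance 2 from Priya we only reach {Hana, Sven, Vera, Ximena}, which does not include Chen. So d(Priya,Chen) = 3.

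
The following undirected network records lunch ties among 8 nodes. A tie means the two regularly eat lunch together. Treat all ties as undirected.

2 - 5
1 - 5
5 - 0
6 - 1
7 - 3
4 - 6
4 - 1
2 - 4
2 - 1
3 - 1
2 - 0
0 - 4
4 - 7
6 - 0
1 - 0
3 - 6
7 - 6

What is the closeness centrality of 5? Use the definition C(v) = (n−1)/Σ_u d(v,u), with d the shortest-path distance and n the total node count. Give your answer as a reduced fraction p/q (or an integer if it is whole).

7/12

Distances from 5: 0:1, 1:1, 2:1, 3:2, 4:2, 6:2, 7:3. Sum = 12.
n = 8, so closeness = 7/12.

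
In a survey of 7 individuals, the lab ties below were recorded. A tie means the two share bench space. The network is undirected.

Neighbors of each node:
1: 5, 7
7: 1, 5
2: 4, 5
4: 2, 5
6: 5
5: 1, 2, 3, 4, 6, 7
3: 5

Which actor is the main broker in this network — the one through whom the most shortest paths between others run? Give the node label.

5

Unnormalized betweenness of each node: 1:0, 2:0, 3:0, 4:0, 5:13, 6:0, 7:0.
5 has the largest value, 13, making it the main broker — the node through which the most shortest paths run.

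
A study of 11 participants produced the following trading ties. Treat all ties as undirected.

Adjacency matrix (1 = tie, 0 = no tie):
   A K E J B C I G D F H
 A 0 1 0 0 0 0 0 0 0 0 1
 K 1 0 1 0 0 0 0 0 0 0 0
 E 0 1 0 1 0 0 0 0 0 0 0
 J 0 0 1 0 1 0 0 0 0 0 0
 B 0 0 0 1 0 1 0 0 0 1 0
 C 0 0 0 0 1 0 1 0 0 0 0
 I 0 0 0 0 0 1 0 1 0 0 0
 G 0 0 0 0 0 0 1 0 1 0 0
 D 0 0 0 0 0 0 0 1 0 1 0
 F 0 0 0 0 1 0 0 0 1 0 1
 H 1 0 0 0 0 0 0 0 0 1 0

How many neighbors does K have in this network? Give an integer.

2

K is directly tied to A and E. That is 2 neighbors, so the degree of K is 2.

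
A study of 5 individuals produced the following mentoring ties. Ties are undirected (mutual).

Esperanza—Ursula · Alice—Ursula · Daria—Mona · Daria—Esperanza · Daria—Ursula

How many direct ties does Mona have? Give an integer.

Mona is directly tied to Daria. That is 1 neighbor, so the degree of Mona is 1.

1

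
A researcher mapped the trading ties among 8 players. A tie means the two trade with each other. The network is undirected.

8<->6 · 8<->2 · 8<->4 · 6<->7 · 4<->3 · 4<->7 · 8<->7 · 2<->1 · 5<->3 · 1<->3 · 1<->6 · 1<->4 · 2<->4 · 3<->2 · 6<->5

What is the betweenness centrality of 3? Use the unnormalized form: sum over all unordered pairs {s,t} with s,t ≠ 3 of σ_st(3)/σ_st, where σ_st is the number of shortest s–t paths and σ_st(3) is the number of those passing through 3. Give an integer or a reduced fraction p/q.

5/2

Pairs whose geodesics pass through 3 — 2–5: 1; 1–5: 1/2; 4–5: 1.
All other pairs contribute 0.
Summing the contributions gives betweenness(3) = 5/2.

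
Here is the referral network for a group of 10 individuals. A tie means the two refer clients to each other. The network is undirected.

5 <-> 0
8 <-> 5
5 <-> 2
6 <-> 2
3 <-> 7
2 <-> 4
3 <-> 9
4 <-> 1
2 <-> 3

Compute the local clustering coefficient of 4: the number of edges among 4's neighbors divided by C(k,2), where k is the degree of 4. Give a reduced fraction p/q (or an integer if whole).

4's neighbors: 1 and 2 (k = 2).
Possible neighbor pairs: C(2,2) = 1. Edges among them: none → e = 0.
Clustering(4) = 0/1.

0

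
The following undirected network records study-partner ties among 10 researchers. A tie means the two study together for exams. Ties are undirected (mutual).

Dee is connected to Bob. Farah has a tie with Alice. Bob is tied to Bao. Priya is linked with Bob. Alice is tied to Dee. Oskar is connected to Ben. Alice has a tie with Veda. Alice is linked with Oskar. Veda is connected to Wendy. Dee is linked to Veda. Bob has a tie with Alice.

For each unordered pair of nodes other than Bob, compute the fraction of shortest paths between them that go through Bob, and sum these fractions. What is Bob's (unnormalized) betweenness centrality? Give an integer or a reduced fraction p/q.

15

Pairs whose geodesics pass through Bob — Wendy–Bao: 2/2; Wendy–Priya: 2/2; Bao–Dee: 1; Bao–Oskar: 1; Bao–Alice: 1; Bao–Veda: 2/2; Bao–Ben: 1; Bao–Farah: 1; Bao–Priya: 1; Dee–Priya: 1; Oskar–Priya: 1; Alice–Priya: 1; Veda–Priya: 2/2; Ben–Priya: 1 … (+1 more pairs).
All other pairs contribute 0.
Summing the contributions gives betweenness(Bob) = 15.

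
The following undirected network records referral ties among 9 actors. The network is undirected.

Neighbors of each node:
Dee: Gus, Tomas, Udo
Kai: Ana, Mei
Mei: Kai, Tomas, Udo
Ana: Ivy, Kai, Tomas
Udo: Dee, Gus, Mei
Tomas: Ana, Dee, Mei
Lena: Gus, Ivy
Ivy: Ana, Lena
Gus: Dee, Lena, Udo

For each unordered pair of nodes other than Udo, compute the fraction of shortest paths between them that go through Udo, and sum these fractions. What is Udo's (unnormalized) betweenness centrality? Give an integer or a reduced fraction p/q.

Pairs whose geodesics pass through Udo — Dee–Mei: 1/2; Dee–Kai: 1/3; Mei–Lena: 1; Mei–Gus: 1; Kai–Gus: 1.
All other pairs contribute 0.
Summing the contributions gives betweenness(Udo) = 23/6.

23/6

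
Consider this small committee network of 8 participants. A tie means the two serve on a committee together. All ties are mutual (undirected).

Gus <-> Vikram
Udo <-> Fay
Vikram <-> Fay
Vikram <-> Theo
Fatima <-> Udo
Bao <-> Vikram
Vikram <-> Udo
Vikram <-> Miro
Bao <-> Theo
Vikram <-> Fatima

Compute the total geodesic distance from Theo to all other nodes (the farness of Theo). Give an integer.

Distances from Theo: Bao:1, Fatima:2, Fay:2, Gus:2, Miro:2, Udo:2, Vikram:1.
Sum = 1 + 2 + 2 + 2 + 2 + 2 + 1 = 12.

12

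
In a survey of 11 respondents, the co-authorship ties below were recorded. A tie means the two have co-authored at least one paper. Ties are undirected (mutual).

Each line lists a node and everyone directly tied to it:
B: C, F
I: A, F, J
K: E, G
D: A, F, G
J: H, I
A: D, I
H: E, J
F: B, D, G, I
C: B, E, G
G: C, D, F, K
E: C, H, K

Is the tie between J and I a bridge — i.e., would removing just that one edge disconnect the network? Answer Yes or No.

Even without that edge, J still reaches I via J – H – E – C – B – F – I, so the network stays connected. Not a bridge.

No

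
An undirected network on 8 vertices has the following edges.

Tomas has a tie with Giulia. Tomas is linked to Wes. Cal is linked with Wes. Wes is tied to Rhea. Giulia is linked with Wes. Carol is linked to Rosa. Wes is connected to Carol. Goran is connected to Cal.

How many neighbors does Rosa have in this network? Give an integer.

1

Rosa is directly tied to Carol. That is 1 neighbor, so the degree of Rosa is 1.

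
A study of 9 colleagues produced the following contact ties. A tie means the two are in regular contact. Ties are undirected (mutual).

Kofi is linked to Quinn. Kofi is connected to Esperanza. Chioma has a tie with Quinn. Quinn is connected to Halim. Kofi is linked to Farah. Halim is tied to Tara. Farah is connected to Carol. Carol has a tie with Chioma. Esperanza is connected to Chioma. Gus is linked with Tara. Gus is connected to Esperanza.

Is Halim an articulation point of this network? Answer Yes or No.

No

Even without Halim, every remaining node can still reach every other (the residual graph is connected), so Halim is not a cut vertex.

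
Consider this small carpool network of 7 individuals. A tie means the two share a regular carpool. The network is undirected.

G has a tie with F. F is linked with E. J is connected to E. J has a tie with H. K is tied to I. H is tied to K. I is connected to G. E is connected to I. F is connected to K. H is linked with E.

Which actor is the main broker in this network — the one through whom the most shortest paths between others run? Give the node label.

Unnormalized betweenness of each node: E:29/6, F:7/3, G:1/3, H:4/3, I:7/3, J:0, K:11/6.
E has the largest value, 29/6, making it the main broker — the node through which the most shortest paths run.

E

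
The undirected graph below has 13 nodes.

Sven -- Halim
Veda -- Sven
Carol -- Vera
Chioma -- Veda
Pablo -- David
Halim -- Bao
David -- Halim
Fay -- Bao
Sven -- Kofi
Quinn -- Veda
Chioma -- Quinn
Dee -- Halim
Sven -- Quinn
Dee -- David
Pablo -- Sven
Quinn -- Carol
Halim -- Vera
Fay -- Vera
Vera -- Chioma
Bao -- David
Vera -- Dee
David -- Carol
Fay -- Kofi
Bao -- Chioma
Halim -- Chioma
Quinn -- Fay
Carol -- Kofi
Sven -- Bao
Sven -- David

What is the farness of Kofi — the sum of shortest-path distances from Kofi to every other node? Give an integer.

23

Distances from Kofi: Bao:2, Carol:1, Chioma:3, David:2, Dee:3, Fay:1, Halim:2, Pablo:2, Quinn:2, Sven:1, Veda:2, Vera:2.
Sum = 2 + 1 + 3 + 2 + 3 + 1 + 2 + 2 + 2 + 1 + 2 + 2 = 23.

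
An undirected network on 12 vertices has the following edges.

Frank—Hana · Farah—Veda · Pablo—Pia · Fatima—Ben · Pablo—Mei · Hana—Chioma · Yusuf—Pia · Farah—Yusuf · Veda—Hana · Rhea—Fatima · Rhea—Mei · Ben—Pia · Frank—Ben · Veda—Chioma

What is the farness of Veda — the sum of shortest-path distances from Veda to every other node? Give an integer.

Distances from Veda: Ben:3, Chioma:1, Farah:1, Fatima:4, Frank:2, Hana:1, Mei:5, Pablo:4, Pia:3, Rhea:5, Yusuf:2.
Sum = 3 + 1 + 1 + 4 + 2 + 1 + 5 + 4 + 3 + 5 + 2 = 31.

31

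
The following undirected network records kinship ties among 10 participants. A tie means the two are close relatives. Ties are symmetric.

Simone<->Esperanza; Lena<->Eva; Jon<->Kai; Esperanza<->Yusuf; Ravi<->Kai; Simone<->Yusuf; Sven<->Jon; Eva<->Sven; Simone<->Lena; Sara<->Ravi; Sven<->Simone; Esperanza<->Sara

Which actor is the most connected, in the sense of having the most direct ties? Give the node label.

Degrees — Esperanza:3, Eva:2, Jon:2, Kai:2, Lena:2, Ravi:2, Sara:2, Simone:4, Sven:3, Yusuf:2.
The maximum is 4, attained only by Simone.

Simone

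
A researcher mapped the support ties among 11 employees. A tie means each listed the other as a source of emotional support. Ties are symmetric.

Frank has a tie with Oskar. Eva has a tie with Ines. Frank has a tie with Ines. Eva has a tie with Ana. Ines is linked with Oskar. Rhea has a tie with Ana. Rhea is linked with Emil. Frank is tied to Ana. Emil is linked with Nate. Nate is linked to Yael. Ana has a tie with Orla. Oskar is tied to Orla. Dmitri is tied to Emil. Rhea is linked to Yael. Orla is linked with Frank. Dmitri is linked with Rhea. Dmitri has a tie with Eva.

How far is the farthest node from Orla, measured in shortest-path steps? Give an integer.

Distances from Orla: Ana:1, Dmitri:3, Emil:3, Eva:2, Frank:1, Ines:2, Nate:4, Oskar:1, Rhea:2, Yael:3.
The largest is 4 (to Nate), so the eccentricity of Orla is 4.

4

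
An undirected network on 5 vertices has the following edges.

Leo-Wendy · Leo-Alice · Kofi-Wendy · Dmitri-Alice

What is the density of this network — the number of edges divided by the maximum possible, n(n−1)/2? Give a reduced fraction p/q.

There are 4 edges and 5 nodes, so the maximum possible is C(5,2) = 10.
Density = 4/10 = 2/5.

2/5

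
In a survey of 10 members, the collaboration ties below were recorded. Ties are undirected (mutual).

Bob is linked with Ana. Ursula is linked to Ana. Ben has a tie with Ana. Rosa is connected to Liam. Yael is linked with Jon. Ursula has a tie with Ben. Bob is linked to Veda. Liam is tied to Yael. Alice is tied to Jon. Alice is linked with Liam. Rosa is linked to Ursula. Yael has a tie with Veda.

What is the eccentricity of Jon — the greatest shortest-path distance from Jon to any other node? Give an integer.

5

Distances from Jon: Alice:1, Ana:4, Ben:5, Bob:3, Liam:2, Rosa:3, Ursula:4, Veda:2, Yael:1.
The largest is 5 (to Ben), so the eccentricity of Jon is 5.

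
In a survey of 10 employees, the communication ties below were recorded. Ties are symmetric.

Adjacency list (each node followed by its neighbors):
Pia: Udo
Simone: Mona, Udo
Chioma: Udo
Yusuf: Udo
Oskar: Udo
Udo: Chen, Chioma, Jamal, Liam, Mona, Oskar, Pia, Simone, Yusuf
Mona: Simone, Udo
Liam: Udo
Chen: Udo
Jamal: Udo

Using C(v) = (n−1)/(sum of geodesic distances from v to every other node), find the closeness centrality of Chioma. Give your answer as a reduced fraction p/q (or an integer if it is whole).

9/17

Distances from Chioma: Chen:2, Jamal:2, Liam:2, Mona:2, Oskar:2, Pia:2, Simone:2, Udo:1, Yusuf:2. Sum = 17.
n = 10, so closeness = 9/17.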